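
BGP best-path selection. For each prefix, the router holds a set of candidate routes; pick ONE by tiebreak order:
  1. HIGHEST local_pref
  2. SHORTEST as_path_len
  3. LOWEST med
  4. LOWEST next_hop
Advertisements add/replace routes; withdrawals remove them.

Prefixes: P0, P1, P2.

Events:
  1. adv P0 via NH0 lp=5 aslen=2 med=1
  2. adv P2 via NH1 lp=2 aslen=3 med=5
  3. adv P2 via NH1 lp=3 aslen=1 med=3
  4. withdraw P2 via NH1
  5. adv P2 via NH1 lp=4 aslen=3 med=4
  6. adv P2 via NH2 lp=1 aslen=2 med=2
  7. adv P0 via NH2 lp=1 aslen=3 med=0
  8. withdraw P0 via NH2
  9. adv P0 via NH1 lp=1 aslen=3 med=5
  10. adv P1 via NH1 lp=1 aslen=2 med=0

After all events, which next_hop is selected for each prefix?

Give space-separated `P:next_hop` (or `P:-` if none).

Op 1: best P0=NH0 P1=- P2=-
Op 2: best P0=NH0 P1=- P2=NH1
Op 3: best P0=NH0 P1=- P2=NH1
Op 4: best P0=NH0 P1=- P2=-
Op 5: best P0=NH0 P1=- P2=NH1
Op 6: best P0=NH0 P1=- P2=NH1
Op 7: best P0=NH0 P1=- P2=NH1
Op 8: best P0=NH0 P1=- P2=NH1
Op 9: best P0=NH0 P1=- P2=NH1
Op 10: best P0=NH0 P1=NH1 P2=NH1

Answer: P0:NH0 P1:NH1 P2:NH1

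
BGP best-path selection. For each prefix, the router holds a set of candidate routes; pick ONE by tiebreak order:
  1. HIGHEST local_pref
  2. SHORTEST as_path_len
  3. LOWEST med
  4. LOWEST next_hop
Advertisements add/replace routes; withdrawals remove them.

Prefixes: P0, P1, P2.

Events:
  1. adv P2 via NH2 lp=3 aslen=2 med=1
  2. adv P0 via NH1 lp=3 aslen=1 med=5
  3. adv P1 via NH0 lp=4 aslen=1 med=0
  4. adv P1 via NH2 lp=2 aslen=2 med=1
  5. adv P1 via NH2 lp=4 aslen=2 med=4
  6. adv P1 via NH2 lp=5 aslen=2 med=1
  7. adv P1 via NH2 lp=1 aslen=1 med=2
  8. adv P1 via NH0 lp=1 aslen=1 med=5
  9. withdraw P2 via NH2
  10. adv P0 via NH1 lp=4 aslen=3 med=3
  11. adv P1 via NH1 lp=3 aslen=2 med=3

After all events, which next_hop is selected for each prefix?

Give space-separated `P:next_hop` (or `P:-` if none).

Answer: P0:NH1 P1:NH1 P2:-

Derivation:
Op 1: best P0=- P1=- P2=NH2
Op 2: best P0=NH1 P1=- P2=NH2
Op 3: best P0=NH1 P1=NH0 P2=NH2
Op 4: best P0=NH1 P1=NH0 P2=NH2
Op 5: best P0=NH1 P1=NH0 P2=NH2
Op 6: best P0=NH1 P1=NH2 P2=NH2
Op 7: best P0=NH1 P1=NH0 P2=NH2
Op 8: best P0=NH1 P1=NH2 P2=NH2
Op 9: best P0=NH1 P1=NH2 P2=-
Op 10: best P0=NH1 P1=NH2 P2=-
Op 11: best P0=NH1 P1=NH1 P2=-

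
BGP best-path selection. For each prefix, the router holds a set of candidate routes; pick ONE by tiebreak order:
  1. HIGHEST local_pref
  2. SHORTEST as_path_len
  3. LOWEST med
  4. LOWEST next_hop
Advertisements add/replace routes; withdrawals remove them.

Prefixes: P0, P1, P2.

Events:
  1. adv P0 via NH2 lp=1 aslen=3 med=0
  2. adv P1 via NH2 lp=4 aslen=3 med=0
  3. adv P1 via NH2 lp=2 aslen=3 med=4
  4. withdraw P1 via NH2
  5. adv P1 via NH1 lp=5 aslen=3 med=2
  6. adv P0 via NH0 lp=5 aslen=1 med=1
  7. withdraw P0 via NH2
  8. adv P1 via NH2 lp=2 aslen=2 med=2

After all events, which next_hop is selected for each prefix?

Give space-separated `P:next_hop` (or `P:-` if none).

Answer: P0:NH0 P1:NH1 P2:-

Derivation:
Op 1: best P0=NH2 P1=- P2=-
Op 2: best P0=NH2 P1=NH2 P2=-
Op 3: best P0=NH2 P1=NH2 P2=-
Op 4: best P0=NH2 P1=- P2=-
Op 5: best P0=NH2 P1=NH1 P2=-
Op 6: best P0=NH0 P1=NH1 P2=-
Op 7: best P0=NH0 P1=NH1 P2=-
Op 8: best P0=NH0 P1=NH1 P2=-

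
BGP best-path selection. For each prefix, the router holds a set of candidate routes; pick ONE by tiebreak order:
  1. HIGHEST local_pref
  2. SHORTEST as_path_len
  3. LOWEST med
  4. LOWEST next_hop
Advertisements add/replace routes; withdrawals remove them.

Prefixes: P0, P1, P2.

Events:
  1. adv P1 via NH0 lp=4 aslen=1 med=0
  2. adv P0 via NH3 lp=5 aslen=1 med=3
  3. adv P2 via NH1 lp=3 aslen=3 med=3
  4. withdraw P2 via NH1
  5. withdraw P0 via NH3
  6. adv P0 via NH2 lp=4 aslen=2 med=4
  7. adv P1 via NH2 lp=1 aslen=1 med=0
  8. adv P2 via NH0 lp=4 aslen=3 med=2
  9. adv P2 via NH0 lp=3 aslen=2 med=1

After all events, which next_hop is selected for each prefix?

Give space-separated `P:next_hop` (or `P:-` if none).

Op 1: best P0=- P1=NH0 P2=-
Op 2: best P0=NH3 P1=NH0 P2=-
Op 3: best P0=NH3 P1=NH0 P2=NH1
Op 4: best P0=NH3 P1=NH0 P2=-
Op 5: best P0=- P1=NH0 P2=-
Op 6: best P0=NH2 P1=NH0 P2=-
Op 7: best P0=NH2 P1=NH0 P2=-
Op 8: best P0=NH2 P1=NH0 P2=NH0
Op 9: best P0=NH2 P1=NH0 P2=NH0

Answer: P0:NH2 P1:NH0 P2:NH0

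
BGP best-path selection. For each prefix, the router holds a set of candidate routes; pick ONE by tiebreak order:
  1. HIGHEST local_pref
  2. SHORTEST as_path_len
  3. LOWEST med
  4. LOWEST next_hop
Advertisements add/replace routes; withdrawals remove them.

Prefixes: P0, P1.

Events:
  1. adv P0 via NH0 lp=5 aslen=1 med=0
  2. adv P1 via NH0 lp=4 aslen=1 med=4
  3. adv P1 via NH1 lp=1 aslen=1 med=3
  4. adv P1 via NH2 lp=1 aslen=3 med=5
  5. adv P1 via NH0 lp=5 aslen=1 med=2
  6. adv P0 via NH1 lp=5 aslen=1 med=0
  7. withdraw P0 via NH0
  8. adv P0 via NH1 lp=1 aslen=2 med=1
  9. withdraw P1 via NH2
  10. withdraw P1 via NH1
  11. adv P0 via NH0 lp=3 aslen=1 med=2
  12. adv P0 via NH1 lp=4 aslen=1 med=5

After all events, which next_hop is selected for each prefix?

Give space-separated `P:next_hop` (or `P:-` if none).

Answer: P0:NH1 P1:NH0

Derivation:
Op 1: best P0=NH0 P1=-
Op 2: best P0=NH0 P1=NH0
Op 3: best P0=NH0 P1=NH0
Op 4: best P0=NH0 P1=NH0
Op 5: best P0=NH0 P1=NH0
Op 6: best P0=NH0 P1=NH0
Op 7: best P0=NH1 P1=NH0
Op 8: best P0=NH1 P1=NH0
Op 9: best P0=NH1 P1=NH0
Op 10: best P0=NH1 P1=NH0
Op 11: best P0=NH0 P1=NH0
Op 12: best P0=NH1 P1=NH0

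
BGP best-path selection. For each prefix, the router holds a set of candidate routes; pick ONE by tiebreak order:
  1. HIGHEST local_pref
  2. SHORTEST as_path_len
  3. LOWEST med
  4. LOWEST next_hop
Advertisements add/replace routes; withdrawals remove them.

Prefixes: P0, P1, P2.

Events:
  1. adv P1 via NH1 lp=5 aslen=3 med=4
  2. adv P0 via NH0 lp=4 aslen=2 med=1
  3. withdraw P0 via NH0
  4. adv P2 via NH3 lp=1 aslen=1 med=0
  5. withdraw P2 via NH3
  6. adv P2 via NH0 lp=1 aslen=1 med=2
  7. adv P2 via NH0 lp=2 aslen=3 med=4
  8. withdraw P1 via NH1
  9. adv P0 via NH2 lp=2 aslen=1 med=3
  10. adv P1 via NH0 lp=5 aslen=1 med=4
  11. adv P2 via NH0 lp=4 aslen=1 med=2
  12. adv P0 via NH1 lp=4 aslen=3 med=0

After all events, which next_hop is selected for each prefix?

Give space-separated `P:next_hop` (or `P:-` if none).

Answer: P0:NH1 P1:NH0 P2:NH0

Derivation:
Op 1: best P0=- P1=NH1 P2=-
Op 2: best P0=NH0 P1=NH1 P2=-
Op 3: best P0=- P1=NH1 P2=-
Op 4: best P0=- P1=NH1 P2=NH3
Op 5: best P0=- P1=NH1 P2=-
Op 6: best P0=- P1=NH1 P2=NH0
Op 7: best P0=- P1=NH1 P2=NH0
Op 8: best P0=- P1=- P2=NH0
Op 9: best P0=NH2 P1=- P2=NH0
Op 10: best P0=NH2 P1=NH0 P2=NH0
Op 11: best P0=NH2 P1=NH0 P2=NH0
Op 12: best P0=NH1 P1=NH0 P2=NH0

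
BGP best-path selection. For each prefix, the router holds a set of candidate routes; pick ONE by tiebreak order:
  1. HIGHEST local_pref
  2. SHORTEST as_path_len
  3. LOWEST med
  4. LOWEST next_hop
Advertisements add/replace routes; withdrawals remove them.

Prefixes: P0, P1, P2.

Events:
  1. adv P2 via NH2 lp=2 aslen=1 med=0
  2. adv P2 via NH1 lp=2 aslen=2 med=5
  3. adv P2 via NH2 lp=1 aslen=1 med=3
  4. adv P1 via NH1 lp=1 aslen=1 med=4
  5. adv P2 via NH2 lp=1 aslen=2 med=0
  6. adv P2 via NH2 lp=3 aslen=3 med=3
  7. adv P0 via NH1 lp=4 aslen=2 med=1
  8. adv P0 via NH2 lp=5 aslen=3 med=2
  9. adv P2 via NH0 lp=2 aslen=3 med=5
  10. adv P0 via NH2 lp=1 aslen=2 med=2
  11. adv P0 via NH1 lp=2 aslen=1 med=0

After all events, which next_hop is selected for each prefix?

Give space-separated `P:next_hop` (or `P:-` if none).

Answer: P0:NH1 P1:NH1 P2:NH2

Derivation:
Op 1: best P0=- P1=- P2=NH2
Op 2: best P0=- P1=- P2=NH2
Op 3: best P0=- P1=- P2=NH1
Op 4: best P0=- P1=NH1 P2=NH1
Op 5: best P0=- P1=NH1 P2=NH1
Op 6: best P0=- P1=NH1 P2=NH2
Op 7: best P0=NH1 P1=NH1 P2=NH2
Op 8: best P0=NH2 P1=NH1 P2=NH2
Op 9: best P0=NH2 P1=NH1 P2=NH2
Op 10: best P0=NH1 P1=NH1 P2=NH2
Op 11: best P0=NH1 P1=NH1 P2=NH2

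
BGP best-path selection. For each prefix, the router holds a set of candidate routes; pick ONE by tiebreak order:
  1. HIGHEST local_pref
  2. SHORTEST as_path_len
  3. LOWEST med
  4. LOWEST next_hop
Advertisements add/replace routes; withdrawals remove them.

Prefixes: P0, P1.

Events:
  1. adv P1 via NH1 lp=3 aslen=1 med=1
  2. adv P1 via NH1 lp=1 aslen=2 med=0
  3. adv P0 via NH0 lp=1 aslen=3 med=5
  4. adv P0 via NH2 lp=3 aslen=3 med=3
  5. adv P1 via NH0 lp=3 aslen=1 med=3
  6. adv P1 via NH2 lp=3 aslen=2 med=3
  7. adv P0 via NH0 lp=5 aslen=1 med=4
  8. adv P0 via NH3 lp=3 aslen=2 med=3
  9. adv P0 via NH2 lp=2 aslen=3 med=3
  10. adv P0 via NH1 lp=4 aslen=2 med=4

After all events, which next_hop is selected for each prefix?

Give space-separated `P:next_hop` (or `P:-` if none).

Answer: P0:NH0 P1:NH0

Derivation:
Op 1: best P0=- P1=NH1
Op 2: best P0=- P1=NH1
Op 3: best P0=NH0 P1=NH1
Op 4: best P0=NH2 P1=NH1
Op 5: best P0=NH2 P1=NH0
Op 6: best P0=NH2 P1=NH0
Op 7: best P0=NH0 P1=NH0
Op 8: best P0=NH0 P1=NH0
Op 9: best P0=NH0 P1=NH0
Op 10: best P0=NH0 P1=NH0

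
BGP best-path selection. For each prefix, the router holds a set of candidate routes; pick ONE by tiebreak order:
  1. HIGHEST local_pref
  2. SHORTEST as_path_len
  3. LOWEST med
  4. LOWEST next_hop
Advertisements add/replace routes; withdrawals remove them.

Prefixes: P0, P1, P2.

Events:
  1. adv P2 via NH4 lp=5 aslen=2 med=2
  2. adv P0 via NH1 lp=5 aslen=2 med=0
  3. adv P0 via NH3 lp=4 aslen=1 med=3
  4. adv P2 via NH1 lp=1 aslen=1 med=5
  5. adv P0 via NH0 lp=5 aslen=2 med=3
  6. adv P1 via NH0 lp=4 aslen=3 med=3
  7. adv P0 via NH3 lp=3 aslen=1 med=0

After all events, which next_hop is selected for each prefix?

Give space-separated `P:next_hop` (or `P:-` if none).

Op 1: best P0=- P1=- P2=NH4
Op 2: best P0=NH1 P1=- P2=NH4
Op 3: best P0=NH1 P1=- P2=NH4
Op 4: best P0=NH1 P1=- P2=NH4
Op 5: best P0=NH1 P1=- P2=NH4
Op 6: best P0=NH1 P1=NH0 P2=NH4
Op 7: best P0=NH1 P1=NH0 P2=NH4

Answer: P0:NH1 P1:NH0 P2:NH4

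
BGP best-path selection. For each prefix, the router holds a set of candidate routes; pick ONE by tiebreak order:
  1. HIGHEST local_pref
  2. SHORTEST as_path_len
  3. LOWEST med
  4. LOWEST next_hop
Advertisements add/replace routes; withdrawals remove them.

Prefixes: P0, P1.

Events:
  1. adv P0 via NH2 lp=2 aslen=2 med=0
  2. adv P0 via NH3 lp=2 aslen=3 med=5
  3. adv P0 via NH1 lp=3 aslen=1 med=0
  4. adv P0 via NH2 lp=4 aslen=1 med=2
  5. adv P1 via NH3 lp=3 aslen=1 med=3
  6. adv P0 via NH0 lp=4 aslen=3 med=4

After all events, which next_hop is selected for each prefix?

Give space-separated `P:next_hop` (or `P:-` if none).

Op 1: best P0=NH2 P1=-
Op 2: best P0=NH2 P1=-
Op 3: best P0=NH1 P1=-
Op 4: best P0=NH2 P1=-
Op 5: best P0=NH2 P1=NH3
Op 6: best P0=NH2 P1=NH3

Answer: P0:NH2 P1:NH3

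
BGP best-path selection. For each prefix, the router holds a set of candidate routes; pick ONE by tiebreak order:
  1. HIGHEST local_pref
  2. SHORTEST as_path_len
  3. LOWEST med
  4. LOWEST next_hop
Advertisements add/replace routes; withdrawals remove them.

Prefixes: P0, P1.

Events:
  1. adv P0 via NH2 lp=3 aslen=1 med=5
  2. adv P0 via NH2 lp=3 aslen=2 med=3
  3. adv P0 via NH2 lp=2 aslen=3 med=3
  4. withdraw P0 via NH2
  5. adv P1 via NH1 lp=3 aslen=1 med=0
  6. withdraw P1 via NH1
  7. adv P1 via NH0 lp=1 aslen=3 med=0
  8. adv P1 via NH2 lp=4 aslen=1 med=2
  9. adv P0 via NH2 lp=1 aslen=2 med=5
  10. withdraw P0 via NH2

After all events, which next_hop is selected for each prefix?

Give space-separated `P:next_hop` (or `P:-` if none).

Op 1: best P0=NH2 P1=-
Op 2: best P0=NH2 P1=-
Op 3: best P0=NH2 P1=-
Op 4: best P0=- P1=-
Op 5: best P0=- P1=NH1
Op 6: best P0=- P1=-
Op 7: best P0=- P1=NH0
Op 8: best P0=- P1=NH2
Op 9: best P0=NH2 P1=NH2
Op 10: best P0=- P1=NH2

Answer: P0:- P1:NH2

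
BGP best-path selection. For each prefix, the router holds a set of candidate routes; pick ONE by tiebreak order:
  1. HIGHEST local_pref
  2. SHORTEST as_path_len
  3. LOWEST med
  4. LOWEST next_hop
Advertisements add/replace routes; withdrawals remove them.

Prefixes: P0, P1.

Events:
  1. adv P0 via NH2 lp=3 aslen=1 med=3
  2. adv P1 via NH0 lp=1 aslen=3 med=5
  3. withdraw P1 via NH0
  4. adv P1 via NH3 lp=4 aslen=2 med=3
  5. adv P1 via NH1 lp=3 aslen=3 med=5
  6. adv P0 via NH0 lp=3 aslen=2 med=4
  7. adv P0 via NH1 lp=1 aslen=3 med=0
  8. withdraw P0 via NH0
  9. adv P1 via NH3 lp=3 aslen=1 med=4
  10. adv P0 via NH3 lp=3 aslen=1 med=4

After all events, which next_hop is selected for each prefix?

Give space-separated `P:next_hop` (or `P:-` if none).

Op 1: best P0=NH2 P1=-
Op 2: best P0=NH2 P1=NH0
Op 3: best P0=NH2 P1=-
Op 4: best P0=NH2 P1=NH3
Op 5: best P0=NH2 P1=NH3
Op 6: best P0=NH2 P1=NH3
Op 7: best P0=NH2 P1=NH3
Op 8: best P0=NH2 P1=NH3
Op 9: best P0=NH2 P1=NH3
Op 10: best P0=NH2 P1=NH3

Answer: P0:NH2 P1:NH3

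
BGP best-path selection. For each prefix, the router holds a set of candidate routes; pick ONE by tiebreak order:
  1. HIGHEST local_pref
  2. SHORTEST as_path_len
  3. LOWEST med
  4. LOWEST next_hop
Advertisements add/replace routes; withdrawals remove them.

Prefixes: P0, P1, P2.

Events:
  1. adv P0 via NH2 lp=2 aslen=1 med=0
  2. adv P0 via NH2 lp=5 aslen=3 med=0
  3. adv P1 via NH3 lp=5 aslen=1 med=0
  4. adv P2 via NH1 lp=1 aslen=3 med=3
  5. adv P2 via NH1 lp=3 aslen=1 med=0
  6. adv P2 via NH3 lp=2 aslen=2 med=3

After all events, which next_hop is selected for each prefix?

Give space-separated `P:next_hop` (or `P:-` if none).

Op 1: best P0=NH2 P1=- P2=-
Op 2: best P0=NH2 P1=- P2=-
Op 3: best P0=NH2 P1=NH3 P2=-
Op 4: best P0=NH2 P1=NH3 P2=NH1
Op 5: best P0=NH2 P1=NH3 P2=NH1
Op 6: best P0=NH2 P1=NH3 P2=NH1

Answer: P0:NH2 P1:NH3 P2:NH1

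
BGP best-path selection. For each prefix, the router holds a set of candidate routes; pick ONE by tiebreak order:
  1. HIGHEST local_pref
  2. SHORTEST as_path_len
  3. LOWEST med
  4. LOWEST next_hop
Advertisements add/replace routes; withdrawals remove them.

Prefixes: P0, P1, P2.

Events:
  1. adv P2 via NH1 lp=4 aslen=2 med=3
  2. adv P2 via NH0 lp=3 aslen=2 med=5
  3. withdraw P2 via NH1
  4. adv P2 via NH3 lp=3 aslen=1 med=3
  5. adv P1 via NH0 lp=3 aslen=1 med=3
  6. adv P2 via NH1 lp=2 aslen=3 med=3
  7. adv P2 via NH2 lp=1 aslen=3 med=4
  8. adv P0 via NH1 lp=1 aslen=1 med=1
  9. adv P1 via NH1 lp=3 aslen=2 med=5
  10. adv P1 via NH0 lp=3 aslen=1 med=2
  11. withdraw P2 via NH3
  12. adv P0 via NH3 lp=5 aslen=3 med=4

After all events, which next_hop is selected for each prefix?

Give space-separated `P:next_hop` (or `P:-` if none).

Answer: P0:NH3 P1:NH0 P2:NH0

Derivation:
Op 1: best P0=- P1=- P2=NH1
Op 2: best P0=- P1=- P2=NH1
Op 3: best P0=- P1=- P2=NH0
Op 4: best P0=- P1=- P2=NH3
Op 5: best P0=- P1=NH0 P2=NH3
Op 6: best P0=- P1=NH0 P2=NH3
Op 7: best P0=- P1=NH0 P2=NH3
Op 8: best P0=NH1 P1=NH0 P2=NH3
Op 9: best P0=NH1 P1=NH0 P2=NH3
Op 10: best P0=NH1 P1=NH0 P2=NH3
Op 11: best P0=NH1 P1=NH0 P2=NH0
Op 12: best P0=NH3 P1=NH0 P2=NH0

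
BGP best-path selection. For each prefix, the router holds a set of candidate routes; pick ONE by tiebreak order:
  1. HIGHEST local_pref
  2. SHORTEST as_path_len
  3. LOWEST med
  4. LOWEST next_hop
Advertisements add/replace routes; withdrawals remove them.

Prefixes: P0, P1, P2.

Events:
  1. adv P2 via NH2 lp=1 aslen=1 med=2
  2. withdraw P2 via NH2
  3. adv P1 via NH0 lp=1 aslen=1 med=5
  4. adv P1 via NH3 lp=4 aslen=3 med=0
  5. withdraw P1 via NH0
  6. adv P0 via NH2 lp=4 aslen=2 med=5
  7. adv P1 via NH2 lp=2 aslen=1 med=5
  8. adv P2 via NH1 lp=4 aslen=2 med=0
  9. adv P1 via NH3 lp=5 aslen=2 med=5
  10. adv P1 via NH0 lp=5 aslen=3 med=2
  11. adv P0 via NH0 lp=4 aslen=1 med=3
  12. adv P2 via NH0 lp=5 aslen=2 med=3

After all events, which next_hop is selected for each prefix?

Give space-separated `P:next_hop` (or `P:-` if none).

Answer: P0:NH0 P1:NH3 P2:NH0

Derivation:
Op 1: best P0=- P1=- P2=NH2
Op 2: best P0=- P1=- P2=-
Op 3: best P0=- P1=NH0 P2=-
Op 4: best P0=- P1=NH3 P2=-
Op 5: best P0=- P1=NH3 P2=-
Op 6: best P0=NH2 P1=NH3 P2=-
Op 7: best P0=NH2 P1=NH3 P2=-
Op 8: best P0=NH2 P1=NH3 P2=NH1
Op 9: best P0=NH2 P1=NH3 P2=NH1
Op 10: best P0=NH2 P1=NH3 P2=NH1
Op 11: best P0=NH0 P1=NH3 P2=NH1
Op 12: best P0=NH0 P1=NH3 P2=NH0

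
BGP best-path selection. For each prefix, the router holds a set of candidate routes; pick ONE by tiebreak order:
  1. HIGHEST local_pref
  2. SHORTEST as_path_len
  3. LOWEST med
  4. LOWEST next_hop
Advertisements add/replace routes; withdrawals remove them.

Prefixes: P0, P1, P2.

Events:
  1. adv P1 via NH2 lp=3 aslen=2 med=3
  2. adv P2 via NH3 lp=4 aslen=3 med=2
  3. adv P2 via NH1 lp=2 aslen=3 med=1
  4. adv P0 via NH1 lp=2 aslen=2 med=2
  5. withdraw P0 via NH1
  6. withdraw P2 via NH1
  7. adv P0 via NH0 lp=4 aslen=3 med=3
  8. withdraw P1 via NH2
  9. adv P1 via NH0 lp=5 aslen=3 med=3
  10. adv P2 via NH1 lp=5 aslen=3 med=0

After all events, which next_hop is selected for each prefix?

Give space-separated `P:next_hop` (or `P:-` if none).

Answer: P0:NH0 P1:NH0 P2:NH1

Derivation:
Op 1: best P0=- P1=NH2 P2=-
Op 2: best P0=- P1=NH2 P2=NH3
Op 3: best P0=- P1=NH2 P2=NH3
Op 4: best P0=NH1 P1=NH2 P2=NH3
Op 5: best P0=- P1=NH2 P2=NH3
Op 6: best P0=- P1=NH2 P2=NH3
Op 7: best P0=NH0 P1=NH2 P2=NH3
Op 8: best P0=NH0 P1=- P2=NH3
Op 9: best P0=NH0 P1=NH0 P2=NH3
Op 10: best P0=NH0 P1=NH0 P2=NH1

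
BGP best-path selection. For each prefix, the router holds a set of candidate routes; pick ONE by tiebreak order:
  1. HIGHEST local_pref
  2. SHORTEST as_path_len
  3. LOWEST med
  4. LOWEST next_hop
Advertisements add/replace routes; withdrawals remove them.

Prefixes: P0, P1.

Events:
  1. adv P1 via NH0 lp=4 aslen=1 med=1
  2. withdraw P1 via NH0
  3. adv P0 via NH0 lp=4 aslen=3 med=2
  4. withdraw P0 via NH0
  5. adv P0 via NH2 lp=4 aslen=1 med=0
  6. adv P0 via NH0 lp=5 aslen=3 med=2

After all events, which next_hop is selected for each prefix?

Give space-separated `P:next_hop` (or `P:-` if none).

Op 1: best P0=- P1=NH0
Op 2: best P0=- P1=-
Op 3: best P0=NH0 P1=-
Op 4: best P0=- P1=-
Op 5: best P0=NH2 P1=-
Op 6: best P0=NH0 P1=-

Answer: P0:NH0 P1:-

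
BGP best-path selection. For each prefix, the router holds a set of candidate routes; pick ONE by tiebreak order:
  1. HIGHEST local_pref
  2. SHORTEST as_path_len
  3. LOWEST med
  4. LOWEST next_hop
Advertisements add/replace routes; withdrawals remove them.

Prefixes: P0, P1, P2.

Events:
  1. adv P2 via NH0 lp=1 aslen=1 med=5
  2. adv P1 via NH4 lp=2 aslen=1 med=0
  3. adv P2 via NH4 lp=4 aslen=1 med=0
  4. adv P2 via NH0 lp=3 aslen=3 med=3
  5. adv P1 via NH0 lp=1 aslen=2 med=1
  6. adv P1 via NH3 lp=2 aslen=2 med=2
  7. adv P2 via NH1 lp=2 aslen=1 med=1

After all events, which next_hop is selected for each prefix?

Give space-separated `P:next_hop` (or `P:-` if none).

Op 1: best P0=- P1=- P2=NH0
Op 2: best P0=- P1=NH4 P2=NH0
Op 3: best P0=- P1=NH4 P2=NH4
Op 4: best P0=- P1=NH4 P2=NH4
Op 5: best P0=- P1=NH4 P2=NH4
Op 6: best P0=- P1=NH4 P2=NH4
Op 7: best P0=- P1=NH4 P2=NH4

Answer: P0:- P1:NH4 P2:NH4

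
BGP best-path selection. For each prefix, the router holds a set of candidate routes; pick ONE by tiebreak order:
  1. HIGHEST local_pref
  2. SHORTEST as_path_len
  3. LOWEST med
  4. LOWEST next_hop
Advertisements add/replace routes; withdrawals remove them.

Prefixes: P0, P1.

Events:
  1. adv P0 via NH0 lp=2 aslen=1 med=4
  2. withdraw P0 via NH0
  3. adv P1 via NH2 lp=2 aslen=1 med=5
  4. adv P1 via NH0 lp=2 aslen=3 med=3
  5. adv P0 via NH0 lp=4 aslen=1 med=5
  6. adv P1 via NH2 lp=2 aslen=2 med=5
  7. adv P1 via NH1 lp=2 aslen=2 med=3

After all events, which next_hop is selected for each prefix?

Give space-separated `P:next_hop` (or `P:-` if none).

Op 1: best P0=NH0 P1=-
Op 2: best P0=- P1=-
Op 3: best P0=- P1=NH2
Op 4: best P0=- P1=NH2
Op 5: best P0=NH0 P1=NH2
Op 6: best P0=NH0 P1=NH2
Op 7: best P0=NH0 P1=NH1

Answer: P0:NH0 P1:NH1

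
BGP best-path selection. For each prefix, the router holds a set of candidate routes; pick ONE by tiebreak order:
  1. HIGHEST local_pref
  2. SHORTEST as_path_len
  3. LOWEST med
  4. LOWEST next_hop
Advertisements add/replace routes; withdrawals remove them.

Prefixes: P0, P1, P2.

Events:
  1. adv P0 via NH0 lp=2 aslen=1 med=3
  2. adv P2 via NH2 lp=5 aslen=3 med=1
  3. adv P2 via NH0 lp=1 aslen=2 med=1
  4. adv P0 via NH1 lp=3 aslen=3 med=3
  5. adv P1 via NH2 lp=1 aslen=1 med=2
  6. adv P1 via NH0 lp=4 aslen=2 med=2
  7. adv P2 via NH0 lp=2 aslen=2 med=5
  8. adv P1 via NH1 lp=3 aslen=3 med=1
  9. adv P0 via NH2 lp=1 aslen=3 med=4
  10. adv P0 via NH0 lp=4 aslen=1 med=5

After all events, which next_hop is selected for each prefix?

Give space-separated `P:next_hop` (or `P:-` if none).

Op 1: best P0=NH0 P1=- P2=-
Op 2: best P0=NH0 P1=- P2=NH2
Op 3: best P0=NH0 P1=- P2=NH2
Op 4: best P0=NH1 P1=- P2=NH2
Op 5: best P0=NH1 P1=NH2 P2=NH2
Op 6: best P0=NH1 P1=NH0 P2=NH2
Op 7: best P0=NH1 P1=NH0 P2=NH2
Op 8: best P0=NH1 P1=NH0 P2=NH2
Op 9: best P0=NH1 P1=NH0 P2=NH2
Op 10: best P0=NH0 P1=NH0 P2=NH2

Answer: P0:NH0 P1:NH0 P2:NH2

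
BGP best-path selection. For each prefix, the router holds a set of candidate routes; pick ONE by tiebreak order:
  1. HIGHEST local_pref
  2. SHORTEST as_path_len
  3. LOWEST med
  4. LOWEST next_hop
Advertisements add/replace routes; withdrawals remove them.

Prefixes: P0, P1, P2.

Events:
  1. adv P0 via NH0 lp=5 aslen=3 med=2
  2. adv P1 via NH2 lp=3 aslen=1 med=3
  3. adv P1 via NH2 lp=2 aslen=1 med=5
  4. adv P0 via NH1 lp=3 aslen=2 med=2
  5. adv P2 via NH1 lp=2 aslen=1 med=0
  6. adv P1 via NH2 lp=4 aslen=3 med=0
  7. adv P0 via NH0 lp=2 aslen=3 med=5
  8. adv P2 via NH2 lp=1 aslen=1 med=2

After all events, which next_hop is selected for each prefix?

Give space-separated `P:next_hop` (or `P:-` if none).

Answer: P0:NH1 P1:NH2 P2:NH1

Derivation:
Op 1: best P0=NH0 P1=- P2=-
Op 2: best P0=NH0 P1=NH2 P2=-
Op 3: best P0=NH0 P1=NH2 P2=-
Op 4: best P0=NH0 P1=NH2 P2=-
Op 5: best P0=NH0 P1=NH2 P2=NH1
Op 6: best P0=NH0 P1=NH2 P2=NH1
Op 7: best P0=NH1 P1=NH2 P2=NH1
Op 8: best P0=NH1 P1=NH2 P2=NH1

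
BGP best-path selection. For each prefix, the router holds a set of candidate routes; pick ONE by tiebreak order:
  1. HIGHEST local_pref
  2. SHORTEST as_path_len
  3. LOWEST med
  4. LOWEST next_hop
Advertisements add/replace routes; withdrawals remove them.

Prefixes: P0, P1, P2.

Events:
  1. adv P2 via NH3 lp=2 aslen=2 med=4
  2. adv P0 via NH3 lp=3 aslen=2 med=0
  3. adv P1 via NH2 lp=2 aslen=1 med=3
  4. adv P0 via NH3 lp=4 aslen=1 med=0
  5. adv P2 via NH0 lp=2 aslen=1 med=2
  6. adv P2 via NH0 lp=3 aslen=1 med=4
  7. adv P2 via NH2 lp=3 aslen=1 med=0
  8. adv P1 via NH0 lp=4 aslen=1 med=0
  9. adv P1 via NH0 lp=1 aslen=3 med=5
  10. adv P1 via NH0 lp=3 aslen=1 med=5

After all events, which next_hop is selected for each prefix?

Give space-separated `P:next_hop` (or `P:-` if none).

Op 1: best P0=- P1=- P2=NH3
Op 2: best P0=NH3 P1=- P2=NH3
Op 3: best P0=NH3 P1=NH2 P2=NH3
Op 4: best P0=NH3 P1=NH2 P2=NH3
Op 5: best P0=NH3 P1=NH2 P2=NH0
Op 6: best P0=NH3 P1=NH2 P2=NH0
Op 7: best P0=NH3 P1=NH2 P2=NH2
Op 8: best P0=NH3 P1=NH0 P2=NH2
Op 9: best P0=NH3 P1=NH2 P2=NH2
Op 10: best P0=NH3 P1=NH0 P2=NH2

Answer: P0:NH3 P1:NH0 P2:NH2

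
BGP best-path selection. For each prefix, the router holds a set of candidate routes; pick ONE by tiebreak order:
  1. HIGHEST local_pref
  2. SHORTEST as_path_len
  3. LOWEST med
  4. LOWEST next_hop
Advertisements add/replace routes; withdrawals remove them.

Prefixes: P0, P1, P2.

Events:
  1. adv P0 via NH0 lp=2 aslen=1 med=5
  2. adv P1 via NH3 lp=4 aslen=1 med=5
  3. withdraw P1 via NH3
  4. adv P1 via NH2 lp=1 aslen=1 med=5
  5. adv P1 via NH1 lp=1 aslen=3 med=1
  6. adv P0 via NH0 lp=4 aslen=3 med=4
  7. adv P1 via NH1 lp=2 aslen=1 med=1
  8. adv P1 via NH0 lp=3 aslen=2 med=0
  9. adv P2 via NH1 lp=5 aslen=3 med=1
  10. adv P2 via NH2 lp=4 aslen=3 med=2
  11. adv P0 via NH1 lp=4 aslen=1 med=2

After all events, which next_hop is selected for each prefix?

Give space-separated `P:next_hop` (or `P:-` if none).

Answer: P0:NH1 P1:NH0 P2:NH1

Derivation:
Op 1: best P0=NH0 P1=- P2=-
Op 2: best P0=NH0 P1=NH3 P2=-
Op 3: best P0=NH0 P1=- P2=-
Op 4: best P0=NH0 P1=NH2 P2=-
Op 5: best P0=NH0 P1=NH2 P2=-
Op 6: best P0=NH0 P1=NH2 P2=-
Op 7: best P0=NH0 P1=NH1 P2=-
Op 8: best P0=NH0 P1=NH0 P2=-
Op 9: best P0=NH0 P1=NH0 P2=NH1
Op 10: best P0=NH0 P1=NH0 P2=NH1
Op 11: best P0=NH1 P1=NH0 P2=NH1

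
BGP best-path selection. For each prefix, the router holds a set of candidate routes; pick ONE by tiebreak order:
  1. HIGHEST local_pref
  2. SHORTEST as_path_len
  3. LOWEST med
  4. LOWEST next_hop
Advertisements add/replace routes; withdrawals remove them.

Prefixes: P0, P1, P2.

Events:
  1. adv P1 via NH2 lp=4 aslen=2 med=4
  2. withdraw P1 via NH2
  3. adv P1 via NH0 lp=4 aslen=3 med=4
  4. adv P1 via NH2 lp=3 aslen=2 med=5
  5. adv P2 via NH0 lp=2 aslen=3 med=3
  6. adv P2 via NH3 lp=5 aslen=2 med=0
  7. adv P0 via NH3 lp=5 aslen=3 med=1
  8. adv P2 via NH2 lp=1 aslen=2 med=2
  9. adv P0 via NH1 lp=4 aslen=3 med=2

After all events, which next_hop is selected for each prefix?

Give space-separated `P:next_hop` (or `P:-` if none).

Answer: P0:NH3 P1:NH0 P2:NH3

Derivation:
Op 1: best P0=- P1=NH2 P2=-
Op 2: best P0=- P1=- P2=-
Op 3: best P0=- P1=NH0 P2=-
Op 4: best P0=- P1=NH0 P2=-
Op 5: best P0=- P1=NH0 P2=NH0
Op 6: best P0=- P1=NH0 P2=NH3
Op 7: best P0=NH3 P1=NH0 P2=NH3
Op 8: best P0=NH3 P1=NH0 P2=NH3
Op 9: best P0=NH3 P1=NH0 P2=NH3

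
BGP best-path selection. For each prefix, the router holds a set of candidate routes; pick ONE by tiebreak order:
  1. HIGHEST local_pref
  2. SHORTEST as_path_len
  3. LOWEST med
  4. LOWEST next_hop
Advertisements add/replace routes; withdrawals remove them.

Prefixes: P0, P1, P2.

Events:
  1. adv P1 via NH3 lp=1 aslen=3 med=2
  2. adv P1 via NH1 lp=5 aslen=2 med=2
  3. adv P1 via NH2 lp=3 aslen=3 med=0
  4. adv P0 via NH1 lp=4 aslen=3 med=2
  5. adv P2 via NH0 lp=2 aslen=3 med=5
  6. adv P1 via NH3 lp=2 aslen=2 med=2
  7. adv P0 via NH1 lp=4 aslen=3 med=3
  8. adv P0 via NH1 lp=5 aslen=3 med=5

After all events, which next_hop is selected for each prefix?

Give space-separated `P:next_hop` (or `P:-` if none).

Answer: P0:NH1 P1:NH1 P2:NH0

Derivation:
Op 1: best P0=- P1=NH3 P2=-
Op 2: best P0=- P1=NH1 P2=-
Op 3: best P0=- P1=NH1 P2=-
Op 4: best P0=NH1 P1=NH1 P2=-
Op 5: best P0=NH1 P1=NH1 P2=NH0
Op 6: best P0=NH1 P1=NH1 P2=NH0
Op 7: best P0=NH1 P1=NH1 P2=NH0
Op 8: best P0=NH1 P1=NH1 P2=NH0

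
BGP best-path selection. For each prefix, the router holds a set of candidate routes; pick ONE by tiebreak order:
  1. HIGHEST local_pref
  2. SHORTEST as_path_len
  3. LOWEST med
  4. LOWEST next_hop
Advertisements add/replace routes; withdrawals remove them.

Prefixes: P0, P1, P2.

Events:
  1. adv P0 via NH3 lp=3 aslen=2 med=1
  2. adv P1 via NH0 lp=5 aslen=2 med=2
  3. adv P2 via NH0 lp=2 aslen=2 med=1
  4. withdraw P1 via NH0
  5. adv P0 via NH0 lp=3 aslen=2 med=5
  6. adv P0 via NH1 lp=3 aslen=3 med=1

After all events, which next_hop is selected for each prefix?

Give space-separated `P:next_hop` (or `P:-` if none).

Answer: P0:NH3 P1:- P2:NH0

Derivation:
Op 1: best P0=NH3 P1=- P2=-
Op 2: best P0=NH3 P1=NH0 P2=-
Op 3: best P0=NH3 P1=NH0 P2=NH0
Op 4: best P0=NH3 P1=- P2=NH0
Op 5: best P0=NH3 P1=- P2=NH0
Op 6: best P0=NH3 P1=- P2=NH0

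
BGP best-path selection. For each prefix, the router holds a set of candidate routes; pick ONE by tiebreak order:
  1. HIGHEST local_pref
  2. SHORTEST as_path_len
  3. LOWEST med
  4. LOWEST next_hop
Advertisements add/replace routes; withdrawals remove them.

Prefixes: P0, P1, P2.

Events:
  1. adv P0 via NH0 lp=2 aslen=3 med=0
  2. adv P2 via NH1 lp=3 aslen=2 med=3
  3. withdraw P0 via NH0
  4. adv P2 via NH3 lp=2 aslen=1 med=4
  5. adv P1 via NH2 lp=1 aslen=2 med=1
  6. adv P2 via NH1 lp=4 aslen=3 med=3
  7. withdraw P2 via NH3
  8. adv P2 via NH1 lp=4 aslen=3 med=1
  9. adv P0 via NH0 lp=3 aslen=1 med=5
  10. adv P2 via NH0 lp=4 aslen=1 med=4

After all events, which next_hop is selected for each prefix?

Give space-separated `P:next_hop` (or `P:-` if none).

Answer: P0:NH0 P1:NH2 P2:NH0

Derivation:
Op 1: best P0=NH0 P1=- P2=-
Op 2: best P0=NH0 P1=- P2=NH1
Op 3: best P0=- P1=- P2=NH1
Op 4: best P0=- P1=- P2=NH1
Op 5: best P0=- P1=NH2 P2=NH1
Op 6: best P0=- P1=NH2 P2=NH1
Op 7: best P0=- P1=NH2 P2=NH1
Op 8: best P0=- P1=NH2 P2=NH1
Op 9: best P0=NH0 P1=NH2 P2=NH1
Op 10: best P0=NH0 P1=NH2 P2=NH0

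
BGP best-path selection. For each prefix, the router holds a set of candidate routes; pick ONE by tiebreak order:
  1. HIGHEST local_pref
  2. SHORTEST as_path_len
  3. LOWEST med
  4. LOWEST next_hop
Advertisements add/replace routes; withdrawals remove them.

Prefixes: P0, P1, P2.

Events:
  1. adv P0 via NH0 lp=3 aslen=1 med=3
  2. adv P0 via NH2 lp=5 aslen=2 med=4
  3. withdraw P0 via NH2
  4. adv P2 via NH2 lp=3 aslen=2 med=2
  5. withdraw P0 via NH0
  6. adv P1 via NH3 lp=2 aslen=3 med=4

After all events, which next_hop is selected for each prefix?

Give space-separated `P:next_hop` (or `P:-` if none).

Op 1: best P0=NH0 P1=- P2=-
Op 2: best P0=NH2 P1=- P2=-
Op 3: best P0=NH0 P1=- P2=-
Op 4: best P0=NH0 P1=- P2=NH2
Op 5: best P0=- P1=- P2=NH2
Op 6: best P0=- P1=NH3 P2=NH2

Answer: P0:- P1:NH3 P2:NH2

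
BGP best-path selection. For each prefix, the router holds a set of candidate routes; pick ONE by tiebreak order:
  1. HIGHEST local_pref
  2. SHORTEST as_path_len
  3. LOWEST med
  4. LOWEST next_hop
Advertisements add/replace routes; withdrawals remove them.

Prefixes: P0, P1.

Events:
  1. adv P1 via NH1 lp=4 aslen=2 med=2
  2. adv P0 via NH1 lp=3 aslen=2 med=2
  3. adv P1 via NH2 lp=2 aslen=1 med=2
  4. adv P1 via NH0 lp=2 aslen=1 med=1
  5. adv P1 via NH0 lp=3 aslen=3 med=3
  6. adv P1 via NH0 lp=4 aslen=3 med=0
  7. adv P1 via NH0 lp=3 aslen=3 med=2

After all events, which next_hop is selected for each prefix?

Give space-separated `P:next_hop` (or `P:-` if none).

Op 1: best P0=- P1=NH1
Op 2: best P0=NH1 P1=NH1
Op 3: best P0=NH1 P1=NH1
Op 4: best P0=NH1 P1=NH1
Op 5: best P0=NH1 P1=NH1
Op 6: best P0=NH1 P1=NH1
Op 7: best P0=NH1 P1=NH1

Answer: P0:NH1 P1:NH1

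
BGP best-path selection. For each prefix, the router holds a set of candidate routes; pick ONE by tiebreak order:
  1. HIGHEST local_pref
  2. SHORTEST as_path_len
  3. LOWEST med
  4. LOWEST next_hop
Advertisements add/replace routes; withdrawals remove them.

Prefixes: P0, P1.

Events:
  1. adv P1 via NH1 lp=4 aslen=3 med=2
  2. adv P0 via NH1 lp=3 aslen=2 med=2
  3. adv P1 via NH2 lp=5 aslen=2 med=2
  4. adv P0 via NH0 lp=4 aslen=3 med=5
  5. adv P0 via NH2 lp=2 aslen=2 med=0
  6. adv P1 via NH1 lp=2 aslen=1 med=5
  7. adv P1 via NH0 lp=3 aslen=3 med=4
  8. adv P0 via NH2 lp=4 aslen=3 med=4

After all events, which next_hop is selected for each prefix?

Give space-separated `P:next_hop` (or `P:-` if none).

Answer: P0:NH2 P1:NH2

Derivation:
Op 1: best P0=- P1=NH1
Op 2: best P0=NH1 P1=NH1
Op 3: best P0=NH1 P1=NH2
Op 4: best P0=NH0 P1=NH2
Op 5: best P0=NH0 P1=NH2
Op 6: best P0=NH0 P1=NH2
Op 7: best P0=NH0 P1=NH2
Op 8: best P0=NH2 P1=NH2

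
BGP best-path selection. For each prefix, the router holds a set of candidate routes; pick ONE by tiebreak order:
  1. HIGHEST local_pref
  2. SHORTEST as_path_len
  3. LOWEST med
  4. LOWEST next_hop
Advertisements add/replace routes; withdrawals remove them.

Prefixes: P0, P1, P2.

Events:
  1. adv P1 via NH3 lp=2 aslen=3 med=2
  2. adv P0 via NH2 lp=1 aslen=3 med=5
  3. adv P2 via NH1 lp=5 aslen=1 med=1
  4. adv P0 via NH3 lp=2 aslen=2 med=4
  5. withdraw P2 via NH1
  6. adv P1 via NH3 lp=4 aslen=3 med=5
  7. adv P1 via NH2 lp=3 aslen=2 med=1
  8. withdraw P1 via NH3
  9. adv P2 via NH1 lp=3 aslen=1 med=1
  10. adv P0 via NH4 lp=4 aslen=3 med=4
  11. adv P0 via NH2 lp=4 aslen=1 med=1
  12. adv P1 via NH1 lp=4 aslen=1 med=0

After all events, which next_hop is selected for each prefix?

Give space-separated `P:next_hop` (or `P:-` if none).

Answer: P0:NH2 P1:NH1 P2:NH1

Derivation:
Op 1: best P0=- P1=NH3 P2=-
Op 2: best P0=NH2 P1=NH3 P2=-
Op 3: best P0=NH2 P1=NH3 P2=NH1
Op 4: best P0=NH3 P1=NH3 P2=NH1
Op 5: best P0=NH3 P1=NH3 P2=-
Op 6: best P0=NH3 P1=NH3 P2=-
Op 7: best P0=NH3 P1=NH3 P2=-
Op 8: best P0=NH3 P1=NH2 P2=-
Op 9: best P0=NH3 P1=NH2 P2=NH1
Op 10: best P0=NH4 P1=NH2 P2=NH1
Op 11: best P0=NH2 P1=NH2 P2=NH1
Op 12: best P0=NH2 P1=NH1 P2=NH1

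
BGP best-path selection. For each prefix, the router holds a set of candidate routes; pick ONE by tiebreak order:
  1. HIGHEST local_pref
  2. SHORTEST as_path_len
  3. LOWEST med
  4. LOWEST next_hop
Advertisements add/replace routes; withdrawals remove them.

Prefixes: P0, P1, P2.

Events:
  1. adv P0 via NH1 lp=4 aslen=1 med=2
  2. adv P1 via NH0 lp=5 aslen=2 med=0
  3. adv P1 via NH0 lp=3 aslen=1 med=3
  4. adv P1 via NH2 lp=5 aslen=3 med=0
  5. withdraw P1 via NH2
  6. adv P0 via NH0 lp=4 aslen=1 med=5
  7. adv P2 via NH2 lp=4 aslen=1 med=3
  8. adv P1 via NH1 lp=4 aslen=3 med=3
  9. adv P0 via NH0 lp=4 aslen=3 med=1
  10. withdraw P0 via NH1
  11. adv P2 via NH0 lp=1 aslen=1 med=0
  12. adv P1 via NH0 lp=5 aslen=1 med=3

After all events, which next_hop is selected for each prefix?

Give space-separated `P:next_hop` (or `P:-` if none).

Op 1: best P0=NH1 P1=- P2=-
Op 2: best P0=NH1 P1=NH0 P2=-
Op 3: best P0=NH1 P1=NH0 P2=-
Op 4: best P0=NH1 P1=NH2 P2=-
Op 5: best P0=NH1 P1=NH0 P2=-
Op 6: best P0=NH1 P1=NH0 P2=-
Op 7: best P0=NH1 P1=NH0 P2=NH2
Op 8: best P0=NH1 P1=NH1 P2=NH2
Op 9: best P0=NH1 P1=NH1 P2=NH2
Op 10: best P0=NH0 P1=NH1 P2=NH2
Op 11: best P0=NH0 P1=NH1 P2=NH2
Op 12: best P0=NH0 P1=NH0 P2=NH2

Answer: P0:NH0 P1:NH0 P2:NH2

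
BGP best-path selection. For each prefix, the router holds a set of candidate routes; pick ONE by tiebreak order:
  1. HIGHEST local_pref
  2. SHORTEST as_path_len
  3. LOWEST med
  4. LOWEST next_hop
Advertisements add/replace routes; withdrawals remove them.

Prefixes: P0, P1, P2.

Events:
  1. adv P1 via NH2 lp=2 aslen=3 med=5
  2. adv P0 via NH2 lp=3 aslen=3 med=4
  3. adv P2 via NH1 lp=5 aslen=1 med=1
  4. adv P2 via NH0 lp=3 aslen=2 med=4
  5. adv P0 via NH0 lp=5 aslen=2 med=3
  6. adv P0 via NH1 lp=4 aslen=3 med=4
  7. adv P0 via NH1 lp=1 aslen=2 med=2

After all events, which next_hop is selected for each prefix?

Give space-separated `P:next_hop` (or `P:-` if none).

Op 1: best P0=- P1=NH2 P2=-
Op 2: best P0=NH2 P1=NH2 P2=-
Op 3: best P0=NH2 P1=NH2 P2=NH1
Op 4: best P0=NH2 P1=NH2 P2=NH1
Op 5: best P0=NH0 P1=NH2 P2=NH1
Op 6: best P0=NH0 P1=NH2 P2=NH1
Op 7: best P0=NH0 P1=NH2 P2=NH1

Answer: P0:NH0 P1:NH2 P2:NH1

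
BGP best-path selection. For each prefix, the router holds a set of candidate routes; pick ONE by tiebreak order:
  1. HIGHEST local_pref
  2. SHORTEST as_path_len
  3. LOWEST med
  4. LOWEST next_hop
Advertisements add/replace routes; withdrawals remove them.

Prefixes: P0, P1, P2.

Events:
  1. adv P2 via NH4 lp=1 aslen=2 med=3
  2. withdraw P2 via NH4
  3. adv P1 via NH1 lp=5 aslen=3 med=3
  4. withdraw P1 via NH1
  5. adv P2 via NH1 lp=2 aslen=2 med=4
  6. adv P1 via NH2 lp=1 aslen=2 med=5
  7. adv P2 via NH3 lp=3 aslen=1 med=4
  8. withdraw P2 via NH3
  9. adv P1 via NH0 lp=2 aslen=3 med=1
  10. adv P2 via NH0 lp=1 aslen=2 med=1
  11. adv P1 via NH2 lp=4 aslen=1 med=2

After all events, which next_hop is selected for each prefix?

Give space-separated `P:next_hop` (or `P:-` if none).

Op 1: best P0=- P1=- P2=NH4
Op 2: best P0=- P1=- P2=-
Op 3: best P0=- P1=NH1 P2=-
Op 4: best P0=- P1=- P2=-
Op 5: best P0=- P1=- P2=NH1
Op 6: best P0=- P1=NH2 P2=NH1
Op 7: best P0=- P1=NH2 P2=NH3
Op 8: best P0=- P1=NH2 P2=NH1
Op 9: best P0=- P1=NH0 P2=NH1
Op 10: best P0=- P1=NH0 P2=NH1
Op 11: best P0=- P1=NH2 P2=NH1

Answer: P0:- P1:NH2 P2:NH1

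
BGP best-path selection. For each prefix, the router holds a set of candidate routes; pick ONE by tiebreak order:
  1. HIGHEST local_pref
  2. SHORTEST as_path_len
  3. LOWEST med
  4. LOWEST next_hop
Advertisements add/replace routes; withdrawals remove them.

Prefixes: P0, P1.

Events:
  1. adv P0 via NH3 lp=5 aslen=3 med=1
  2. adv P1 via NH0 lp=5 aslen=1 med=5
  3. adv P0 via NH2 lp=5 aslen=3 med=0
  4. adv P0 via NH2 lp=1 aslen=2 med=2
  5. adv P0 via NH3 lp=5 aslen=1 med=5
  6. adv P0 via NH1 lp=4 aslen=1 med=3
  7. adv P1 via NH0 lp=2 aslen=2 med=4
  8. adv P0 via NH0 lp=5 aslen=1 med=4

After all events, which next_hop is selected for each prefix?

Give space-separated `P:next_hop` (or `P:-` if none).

Op 1: best P0=NH3 P1=-
Op 2: best P0=NH3 P1=NH0
Op 3: best P0=NH2 P1=NH0
Op 4: best P0=NH3 P1=NH0
Op 5: best P0=NH3 P1=NH0
Op 6: best P0=NH3 P1=NH0
Op 7: best P0=NH3 P1=NH0
Op 8: best P0=NH0 P1=NH0

Answer: P0:NH0 P1:NH0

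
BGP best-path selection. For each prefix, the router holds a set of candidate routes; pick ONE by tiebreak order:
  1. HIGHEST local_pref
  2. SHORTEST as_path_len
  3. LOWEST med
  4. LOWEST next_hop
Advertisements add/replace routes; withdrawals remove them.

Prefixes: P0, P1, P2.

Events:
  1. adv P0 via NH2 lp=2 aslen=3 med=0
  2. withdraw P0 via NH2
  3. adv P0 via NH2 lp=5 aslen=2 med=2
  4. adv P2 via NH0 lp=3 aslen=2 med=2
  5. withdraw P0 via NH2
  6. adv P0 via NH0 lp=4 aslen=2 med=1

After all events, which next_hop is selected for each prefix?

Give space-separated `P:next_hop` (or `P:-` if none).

Answer: P0:NH0 P1:- P2:NH0

Derivation:
Op 1: best P0=NH2 P1=- P2=-
Op 2: best P0=- P1=- P2=-
Op 3: best P0=NH2 P1=- P2=-
Op 4: best P0=NH2 P1=- P2=NH0
Op 5: best P0=- P1=- P2=NH0
Op 6: best P0=NH0 P1=- P2=NH0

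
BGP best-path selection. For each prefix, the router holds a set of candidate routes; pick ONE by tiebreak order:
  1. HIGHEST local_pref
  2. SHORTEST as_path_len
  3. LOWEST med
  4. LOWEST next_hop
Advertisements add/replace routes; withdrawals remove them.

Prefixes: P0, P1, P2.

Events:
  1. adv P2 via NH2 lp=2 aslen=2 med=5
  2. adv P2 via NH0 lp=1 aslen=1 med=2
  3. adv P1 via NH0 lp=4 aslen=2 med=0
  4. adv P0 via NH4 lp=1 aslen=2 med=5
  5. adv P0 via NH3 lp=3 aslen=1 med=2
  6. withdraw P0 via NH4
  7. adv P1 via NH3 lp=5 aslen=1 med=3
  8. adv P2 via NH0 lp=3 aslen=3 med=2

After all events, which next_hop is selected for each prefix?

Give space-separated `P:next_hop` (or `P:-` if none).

Op 1: best P0=- P1=- P2=NH2
Op 2: best P0=- P1=- P2=NH2
Op 3: best P0=- P1=NH0 P2=NH2
Op 4: best P0=NH4 P1=NH0 P2=NH2
Op 5: best P0=NH3 P1=NH0 P2=NH2
Op 6: best P0=NH3 P1=NH0 P2=NH2
Op 7: best P0=NH3 P1=NH3 P2=NH2
Op 8: best P0=NH3 P1=NH3 P2=NH0

Answer: P0:NH3 P1:NH3 P2:NH0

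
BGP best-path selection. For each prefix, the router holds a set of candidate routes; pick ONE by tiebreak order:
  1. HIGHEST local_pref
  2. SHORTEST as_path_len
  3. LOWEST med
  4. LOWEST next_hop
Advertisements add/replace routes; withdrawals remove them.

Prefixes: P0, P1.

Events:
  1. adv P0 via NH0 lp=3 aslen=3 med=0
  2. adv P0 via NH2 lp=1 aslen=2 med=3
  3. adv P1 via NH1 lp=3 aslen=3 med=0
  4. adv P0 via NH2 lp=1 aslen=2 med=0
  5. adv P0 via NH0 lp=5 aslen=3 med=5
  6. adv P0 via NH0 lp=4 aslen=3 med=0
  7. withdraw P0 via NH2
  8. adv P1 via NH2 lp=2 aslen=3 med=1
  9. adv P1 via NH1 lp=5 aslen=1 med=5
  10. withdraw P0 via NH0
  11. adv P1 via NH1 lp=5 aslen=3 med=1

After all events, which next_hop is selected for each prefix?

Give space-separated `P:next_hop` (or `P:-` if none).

Op 1: best P0=NH0 P1=-
Op 2: best P0=NH0 P1=-
Op 3: best P0=NH0 P1=NH1
Op 4: best P0=NH0 P1=NH1
Op 5: best P0=NH0 P1=NH1
Op 6: best P0=NH0 P1=NH1
Op 7: best P0=NH0 P1=NH1
Op 8: best P0=NH0 P1=NH1
Op 9: best P0=NH0 P1=NH1
Op 10: best P0=- P1=NH1
Op 11: best P0=- P1=NH1

Answer: P0:- P1:NH1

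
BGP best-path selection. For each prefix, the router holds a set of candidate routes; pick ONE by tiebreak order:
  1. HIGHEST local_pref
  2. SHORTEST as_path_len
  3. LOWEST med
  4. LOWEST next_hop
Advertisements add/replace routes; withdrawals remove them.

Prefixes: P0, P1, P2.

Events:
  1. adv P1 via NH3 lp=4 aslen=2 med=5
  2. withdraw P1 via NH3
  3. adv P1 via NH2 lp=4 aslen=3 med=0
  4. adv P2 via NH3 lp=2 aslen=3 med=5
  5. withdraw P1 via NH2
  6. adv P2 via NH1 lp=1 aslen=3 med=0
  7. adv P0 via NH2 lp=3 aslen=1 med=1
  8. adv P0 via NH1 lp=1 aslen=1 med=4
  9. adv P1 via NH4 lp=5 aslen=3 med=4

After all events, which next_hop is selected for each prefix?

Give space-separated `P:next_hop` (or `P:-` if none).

Op 1: best P0=- P1=NH3 P2=-
Op 2: best P0=- P1=- P2=-
Op 3: best P0=- P1=NH2 P2=-
Op 4: best P0=- P1=NH2 P2=NH3
Op 5: best P0=- P1=- P2=NH3
Op 6: best P0=- P1=- P2=NH3
Op 7: best P0=NH2 P1=- P2=NH3
Op 8: best P0=NH2 P1=- P2=NH3
Op 9: best P0=NH2 P1=NH4 P2=NH3

Answer: P0:NH2 P1:NH4 P2:NH3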